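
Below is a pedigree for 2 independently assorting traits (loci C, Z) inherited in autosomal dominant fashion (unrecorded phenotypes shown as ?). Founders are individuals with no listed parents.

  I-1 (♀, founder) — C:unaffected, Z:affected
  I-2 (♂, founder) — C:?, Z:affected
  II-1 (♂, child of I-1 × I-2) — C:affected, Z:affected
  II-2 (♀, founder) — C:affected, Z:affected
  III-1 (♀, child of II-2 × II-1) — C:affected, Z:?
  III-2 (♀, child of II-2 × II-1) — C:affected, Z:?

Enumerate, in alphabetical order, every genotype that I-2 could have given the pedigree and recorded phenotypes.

C/I-1 un ·: cc
C/I-2 ? ·: Cc|CC
C/II-1 aff I-1×I-2: Cc
C/II-2 aff ·: Cc|CC
C/III-1 aff II-2×II-1: Cc|CC
C/III-2 aff II-2×II-1: Cc|CC
⇒ C over [I-1,I-2,II-1,II-2,III-1,III-2]: 16 consistent
Z/I-1 aff ·: Zz|ZZ
Z/I-2 aff ·: Zz|ZZ
Z/II-1 aff I-1×I-2: Zz|ZZ
Z/II-2 aff ·: Zz|ZZ
Z/III-1 ? II-2×II-1: zz|Zz|ZZ
Z/III-2 ? II-2×II-1: zz|Zz|ZZ
⇒ Z over [I-1,I-2,II-1,II-2,III-1,III-2]: 59 consistent

I-2 ∈ {CC ZZ, CC Zz, Cc ZZ, Cc Zz}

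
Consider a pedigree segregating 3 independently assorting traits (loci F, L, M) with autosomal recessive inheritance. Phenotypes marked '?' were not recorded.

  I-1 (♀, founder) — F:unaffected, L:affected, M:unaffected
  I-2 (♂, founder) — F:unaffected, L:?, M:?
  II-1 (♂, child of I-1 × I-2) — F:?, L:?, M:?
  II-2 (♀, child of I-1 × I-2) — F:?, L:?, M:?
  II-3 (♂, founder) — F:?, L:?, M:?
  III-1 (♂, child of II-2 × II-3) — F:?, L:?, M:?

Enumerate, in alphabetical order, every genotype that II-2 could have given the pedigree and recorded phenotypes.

II-2 ∈ {FF Ll MM, FF Ll Mm, FF Ll mm, FF ll MM, FF ll Mm, FF ll mm, Ff Ll MM, Ff Ll Mm, Ff Ll mm, Ff ll MM, Ff ll Mm, Ff ll mm, ff Ll MM, ff Ll Mm, ff Ll mm, ff ll MM, ff ll Mm, ff ll mm}

F/I-1 un ·: FF|Ff
F/I-2 un ·: FF|Ff
F/II-1 ? I-1×I-2: FF|Ff|ff
F/II-2 ? I-1×I-2: FF|Ff|ff
F/II-3 ? ·: FF|Ff|ff
F/III-1 ? II-2×II-3: FF|Ff|ff
⇒ F over [I-1,I-2,II-1,II-2,II-3,III-1]: 93 consistent
L/I-1 aff ·: ll
L/I-2 ? ·: LL|Ll|ll
L/II-1 ? I-1×I-2: Ll|ll
L/II-2 ? I-1×I-2: Ll|ll
L/II-3 ? ·: LL|Ll|ll
L/III-1 ? II-2×II-3: LL|Ll|ll
⇒ L over [I-1,I-2,II-1,II-2,II-3,III-1]: 33 consistent
M/I-1 un ·: MM|Mm
M/I-2 ? ·: MM|Mm|mm
M/II-1 ? I-1×I-2: MM|Mm|mm
M/II-2 ? I-1×I-2: MM|Mm|mm
M/II-3 ? ·: MM|Mm|mm
M/III-1 ? II-2×II-3: MM|Mm|mm
⇒ M over [I-1,I-2,II-1,II-2,II-3,III-1]: 122 consistent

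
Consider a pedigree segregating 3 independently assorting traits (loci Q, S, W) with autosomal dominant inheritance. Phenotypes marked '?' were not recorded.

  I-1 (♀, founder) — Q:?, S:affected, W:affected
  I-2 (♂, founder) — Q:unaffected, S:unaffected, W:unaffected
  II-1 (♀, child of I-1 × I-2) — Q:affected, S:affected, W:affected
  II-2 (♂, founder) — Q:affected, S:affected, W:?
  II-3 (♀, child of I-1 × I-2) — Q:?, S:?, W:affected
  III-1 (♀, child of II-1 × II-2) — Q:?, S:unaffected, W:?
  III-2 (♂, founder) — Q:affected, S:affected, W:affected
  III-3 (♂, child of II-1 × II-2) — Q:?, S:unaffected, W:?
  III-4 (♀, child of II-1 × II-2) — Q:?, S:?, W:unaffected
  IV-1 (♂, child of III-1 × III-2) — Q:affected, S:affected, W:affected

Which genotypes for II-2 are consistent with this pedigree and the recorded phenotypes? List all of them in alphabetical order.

II-2 ∈ {QQ Ss Ww, QQ Ss ww, Qq Ss Ww, Qq Ss ww}

Q/I-1 ? ·: Qq|QQ
Q/I-2 un ·: qq
Q/II-1 aff I-1×I-2: Qq
Q/II-2 aff ·: Qq|QQ
Q/II-3 ? I-1×I-2: qq|Qq
Q/III-1 ? II-1×II-2: qq|Qq|QQ
Q/III-2 aff ·: Qq|QQ
Q/III-3 ? II-1×II-2: qq|Qq|QQ
Q/III-4 ? II-1×II-2: qq|Qq|QQ
Q/IV-1 aff III-1×III-2: Qq|QQ
⇒ Q over [I-1,I-2,II-1,II-2,II-3,III-1,III-2,III-3,III-4,IV-1]: 327 consistent
S/I-1 aff ·: Ss|SS
S/I-2 un ·: ss
S/II-1 aff I-1×I-2: Ss
S/II-2 aff ·: Ss
S/II-3 ? I-1×I-2: ss|Ss
S/III-1 un II-1×II-2: ss
S/III-2 aff ·: Ss|SS
S/III-3 un II-1×II-2: ss
S/III-4 ? II-1×II-2: ss|Ss|SS
S/IV-1 aff III-1×III-2: Ss
⇒ S over [I-1,I-2,II-1,II-2,II-3,III-1,III-2,III-3,III-4,IV-1]: 18 consistent
W/I-1 aff ·: Ww|WW
W/I-2 un ·: ww
W/II-1 aff I-1×I-2: Ww
W/II-2 ? ·: ww|Ww
W/II-3 aff I-1×I-2: Ww
W/III-1 ? II-1×II-2: ww|Ww|WW
W/III-2 aff ·: Ww|WW
W/III-3 ? II-1×II-2: ww|Ww|WW
W/III-4 un II-1×II-2: ww
W/IV-1 aff III-1×III-2: Ww|WW
⇒ W over [I-1,I-2,II-1,II-2,II-3,III-1,III-2,III-3,III-4,IV-1]: 78 consistent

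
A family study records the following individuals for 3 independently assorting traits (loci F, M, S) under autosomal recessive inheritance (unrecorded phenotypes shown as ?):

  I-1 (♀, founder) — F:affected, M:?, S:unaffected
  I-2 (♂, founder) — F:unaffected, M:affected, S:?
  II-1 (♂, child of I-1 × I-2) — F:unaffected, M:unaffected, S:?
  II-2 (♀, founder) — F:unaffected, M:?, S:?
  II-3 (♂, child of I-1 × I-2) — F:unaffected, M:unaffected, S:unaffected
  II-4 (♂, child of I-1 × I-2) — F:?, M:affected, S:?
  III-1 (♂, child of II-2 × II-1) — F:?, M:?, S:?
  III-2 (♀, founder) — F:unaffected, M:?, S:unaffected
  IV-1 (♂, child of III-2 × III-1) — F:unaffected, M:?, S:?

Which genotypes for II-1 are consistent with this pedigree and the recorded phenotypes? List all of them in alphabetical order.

II-1 ∈ {Ff Mm SS, Ff Mm Ss, Ff Mm ss}

F/I-1 aff ·: ff
F/I-2 un ·: FF|Ff
F/II-1 un I-1×I-2: Ff
F/II-2 un ·: FF|Ff
F/II-3 un I-1×I-2: Ff
F/II-4 ? I-1×I-2: Ff|ff
F/III-1 ? II-2×II-1: FF|Ff|ff
F/III-2 un ·: FF|Ff
F/IV-1 un III-2×III-1: FF|Ff
⇒ F over [I-1,I-2,II-1,II-2,II-3,II-4,III-1,III-2,IV-1]: 48 consistent
M/I-1 ? ·: Mm
M/I-2 aff ·: mm
M/II-1 un I-1×I-2: Mm
M/II-2 ? ·: MM|Mm|mm
M/II-3 un I-1×I-2: Mm
M/II-4 aff I-1×I-2: mm
M/III-1 ? II-2×II-1: MM|Mm|mm
M/III-2 ? ·: MM|Mm|mm
M/IV-1 ? III-2×III-1: MM|Mm|mm
⇒ M over [I-1,I-2,II-1,II-2,II-3,II-4,III-1,III-2,IV-1]: 37 consistent
S/I-1 un ·: SS|Ss
S/I-2 ? ·: SS|Ss|ss
S/II-1 ? I-1×I-2: SS|Ss|ss
S/II-2 ? ·: SS|Ss|ss
S/II-3 un I-1×I-2: SS|Ss
S/II-4 ? I-1×I-2: SS|Ss|ss
S/III-1 ? II-2×II-1: SS|Ss|ss
S/III-2 un ·: SS|Ss
S/IV-1 ? III-2×III-1: SS|Ss|ss
⇒ S over [I-1,I-2,II-1,II-2,II-3,II-4,III-1,III-2,IV-1]: 827 consistent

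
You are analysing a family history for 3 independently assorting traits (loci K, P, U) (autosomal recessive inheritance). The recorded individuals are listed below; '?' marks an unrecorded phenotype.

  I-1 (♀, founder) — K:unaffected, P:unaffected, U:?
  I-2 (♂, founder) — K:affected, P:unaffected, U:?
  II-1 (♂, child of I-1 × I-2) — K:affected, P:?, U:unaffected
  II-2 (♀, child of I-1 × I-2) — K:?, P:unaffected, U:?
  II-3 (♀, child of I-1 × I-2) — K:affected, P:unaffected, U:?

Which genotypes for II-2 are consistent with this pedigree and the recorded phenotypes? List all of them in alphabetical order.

K/I-1 un ·: Kk
K/I-2 aff ·: kk
K/II-1 aff I-1×I-2: kk
K/II-2 ? I-1×I-2: Kk|kk
K/II-3 aff I-1×I-2: kk
⇒ K over [I-1,I-2,II-1,II-2,II-3]: 2 consistent
P/I-1 un ·: PP|Pp
P/I-2 un ·: PP|Pp
P/II-1 ? I-1×I-2: PP|Pp|pp
P/II-2 un I-1×I-2: PP|Pp
P/II-3 un I-1×I-2: PP|Pp
⇒ P over [I-1,I-2,II-1,II-2,II-3]: 29 consistent
U/I-1 ? ·: UU|Uu|uu
U/I-2 ? ·: UU|Uu|uu
U/II-1 un I-1×I-2: UU|Uu
U/II-2 ? I-1×I-2: UU|Uu|uu
U/II-3 ? I-1×I-2: UU|Uu|uu
⇒ U over [I-1,I-2,II-1,II-2,II-3]: 45 consistent

II-2 ∈ {Kk PP UU, Kk PP Uu, Kk PP uu, Kk Pp UU, Kk Pp Uu, Kk Pp uu, kk PP UU, kk PP Uu, kk PP uu, kk Pp UU, kk Pp Uu, kk Pp uu}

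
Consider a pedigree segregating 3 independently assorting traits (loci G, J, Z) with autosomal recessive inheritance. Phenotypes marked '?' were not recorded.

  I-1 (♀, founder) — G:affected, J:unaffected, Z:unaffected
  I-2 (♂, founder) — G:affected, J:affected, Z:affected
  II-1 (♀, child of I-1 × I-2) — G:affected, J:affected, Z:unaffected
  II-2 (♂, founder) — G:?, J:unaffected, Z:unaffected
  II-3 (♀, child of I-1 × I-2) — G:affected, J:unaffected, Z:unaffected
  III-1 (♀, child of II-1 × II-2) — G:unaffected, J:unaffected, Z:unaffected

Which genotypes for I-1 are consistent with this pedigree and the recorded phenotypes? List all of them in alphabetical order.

I-1 ∈ {gg Jj ZZ, gg Jj Zz}

G/I-1 aff ·: gg
G/I-2 aff ·: gg
G/II-1 aff I-1×I-2: gg
G/II-2 ? ·: GG|Gg
G/II-3 aff I-1×I-2: gg
G/III-1 un II-1×II-2: Gg
⇒ G over [I-1,I-2,II-1,II-2,II-3,III-1]: 2 consistent
J/I-1 un ·: Jj
J/I-2 aff ·: jj
J/II-1 aff I-1×I-2: jj
J/II-2 un ·: JJ|Jj
J/II-3 un I-1×I-2: Jj
J/III-1 un II-1×II-2: Jj
⇒ J over [I-1,I-2,II-1,II-2,II-3,III-1]: 2 consistent
Z/I-1 un ·: ZZ|Zz
Z/I-2 aff ·: zz
Z/II-1 un I-1×I-2: Zz
Z/II-2 un ·: ZZ|Zz
Z/II-3 un I-1×I-2: Zz
Z/III-1 un II-1×II-2: ZZ|Zz
⇒ Z over [I-1,I-2,II-1,II-2,II-3,III-1]: 8 consistent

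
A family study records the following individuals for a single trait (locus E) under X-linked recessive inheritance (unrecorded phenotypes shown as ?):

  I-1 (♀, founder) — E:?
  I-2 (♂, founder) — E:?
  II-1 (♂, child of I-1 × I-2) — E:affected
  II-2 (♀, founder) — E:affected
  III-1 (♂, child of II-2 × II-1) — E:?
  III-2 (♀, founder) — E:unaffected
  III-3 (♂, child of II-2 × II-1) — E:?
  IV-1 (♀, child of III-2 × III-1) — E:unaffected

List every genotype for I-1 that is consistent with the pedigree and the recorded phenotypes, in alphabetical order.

E/I-1 ? ·: X^EX^e|X^eX^e
E/I-2 ? ·: X^EY|X^eY
E/II-1 aff I-1×I-2: X^eY
E/II-2 aff ·: X^eX^e
E/III-1 ? II-2×II-1: X^eY
E/III-2 un ·: X^EX^E|X^EX^e
E/III-3 ? II-2×II-1: X^eY
E/IV-1 un III-2×III-1: X^EX^e
⇒ E over [I-1,I-2,II-1,II-2,III-1,III-2,III-3,IV-1]: 8 consistent

I-1 ∈ {X^EX^e, X^eX^e}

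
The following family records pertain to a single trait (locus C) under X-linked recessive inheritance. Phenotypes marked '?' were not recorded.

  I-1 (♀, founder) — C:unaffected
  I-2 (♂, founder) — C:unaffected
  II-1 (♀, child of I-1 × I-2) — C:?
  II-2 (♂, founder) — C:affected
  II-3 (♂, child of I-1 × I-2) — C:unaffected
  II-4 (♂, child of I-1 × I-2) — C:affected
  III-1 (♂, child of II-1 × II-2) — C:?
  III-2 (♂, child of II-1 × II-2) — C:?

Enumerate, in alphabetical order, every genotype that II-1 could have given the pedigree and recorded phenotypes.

II-1 ∈ {X^CX^C, X^CX^c}

C/I-1 un ·: X^CX^c
C/I-2 un ·: X^CY
C/II-1 ? I-1×I-2: X^CX^C|X^CX^c
C/II-2 aff ·: X^cY
C/II-3 un I-1×I-2: X^CY
C/II-4 aff I-1×I-2: X^cY
C/III-1 ? II-1×II-2: X^CY|X^cY
C/III-2 ? II-1×II-2: X^CY|X^cY
⇒ C over [I-1,I-2,II-1,II-2,II-3,II-4,III-1,III-2]: 5 consistent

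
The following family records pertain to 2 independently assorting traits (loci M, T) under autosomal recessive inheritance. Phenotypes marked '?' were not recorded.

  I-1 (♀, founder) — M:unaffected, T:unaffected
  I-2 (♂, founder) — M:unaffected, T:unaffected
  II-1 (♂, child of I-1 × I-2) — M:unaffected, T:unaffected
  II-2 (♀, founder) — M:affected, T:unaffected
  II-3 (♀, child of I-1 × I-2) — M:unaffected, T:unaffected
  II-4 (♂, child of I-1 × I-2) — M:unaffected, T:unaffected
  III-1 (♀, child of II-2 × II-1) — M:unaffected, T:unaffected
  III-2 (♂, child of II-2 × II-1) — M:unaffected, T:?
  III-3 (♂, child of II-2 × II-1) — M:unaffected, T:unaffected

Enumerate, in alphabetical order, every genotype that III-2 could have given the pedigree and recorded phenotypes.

M/I-1 un ·: MM|Mm
M/I-2 un ·: MM|Mm
M/II-1 un I-1×I-2: MM|Mm
M/II-2 aff ·: mm
M/II-3 un I-1×I-2: MM|Mm
M/II-4 un I-1×I-2: MM|Mm
M/III-1 un II-2×II-1: Mm
M/III-2 un II-2×II-1: Mm
M/III-3 un II-2×II-1: Mm
⇒ M over [I-1,I-2,II-1,II-2,II-3,II-4,III-1,III-2,III-3]: 25 consistent
T/I-1 un ·: TT|Tt
T/I-2 un ·: TT|Tt
T/II-1 un I-1×I-2: TT|Tt
T/II-2 un ·: TT|Tt
T/II-3 un I-1×I-2: TT|Tt
T/II-4 un I-1×I-2: TT|Tt
T/III-1 un II-2×II-1: TT|Tt
T/III-2 ? II-2×II-1: TT|Tt|tt
T/III-3 un II-2×II-1: TT|Tt
⇒ T over [I-1,I-2,II-1,II-2,II-3,II-4,III-1,III-2,III-3]: 357 consistent

III-2 ∈ {Mm TT, Mm Tt, Mm tt}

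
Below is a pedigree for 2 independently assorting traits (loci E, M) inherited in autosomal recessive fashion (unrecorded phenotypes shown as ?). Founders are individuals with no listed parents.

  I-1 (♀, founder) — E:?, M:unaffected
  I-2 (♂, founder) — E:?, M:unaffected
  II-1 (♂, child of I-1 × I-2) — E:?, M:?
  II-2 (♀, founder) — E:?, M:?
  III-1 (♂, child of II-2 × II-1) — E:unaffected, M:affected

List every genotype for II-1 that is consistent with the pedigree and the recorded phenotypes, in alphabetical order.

II-1 ∈ {EE Mm, EE mm, Ee Mm, Ee mm, ee Mm, ee mm}

E/I-1 ? ·: EE|Ee|ee
E/I-2 ? ·: EE|Ee|ee
E/II-1 ? I-1×I-2: EE|Ee|ee
E/II-2 ? ·: EE|Ee|ee
E/III-1 un II-2×II-1: EE|Ee
⇒ E over [I-1,I-2,II-1,II-2,III-1]: 59 consistent
M/I-1 un ·: MM|Mm
M/I-2 un ·: MM|Mm
M/II-1 ? I-1×I-2: Mm|mm
M/II-2 ? ·: Mm|mm
M/III-1 aff II-2×II-1: mm
⇒ M over [I-1,I-2,II-1,II-2,III-1]: 8 consistent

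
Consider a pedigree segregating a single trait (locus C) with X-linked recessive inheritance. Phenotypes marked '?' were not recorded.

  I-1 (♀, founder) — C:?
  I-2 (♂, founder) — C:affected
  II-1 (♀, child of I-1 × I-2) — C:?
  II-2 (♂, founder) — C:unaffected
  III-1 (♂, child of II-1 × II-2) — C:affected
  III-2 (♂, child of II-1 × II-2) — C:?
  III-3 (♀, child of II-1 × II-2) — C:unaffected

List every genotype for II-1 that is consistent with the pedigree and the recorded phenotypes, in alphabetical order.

II-1 ∈ {X^CX^c, X^cX^c}

C/I-1 ? ·: X^CX^C|X^CX^c|X^cX^c
C/I-2 aff ·: X^cY
C/II-1 ? I-1×I-2: X^CX^c|X^cX^c
C/II-2 un ·: X^CY
C/III-1 aff II-1×II-2: X^cY
C/III-2 ? II-1×II-2: X^CY|X^cY
C/III-3 un II-1×II-2: X^CX^C|X^CX^c
⇒ C over [I-1,I-2,II-1,II-2,III-1,III-2,III-3]: 10 consistent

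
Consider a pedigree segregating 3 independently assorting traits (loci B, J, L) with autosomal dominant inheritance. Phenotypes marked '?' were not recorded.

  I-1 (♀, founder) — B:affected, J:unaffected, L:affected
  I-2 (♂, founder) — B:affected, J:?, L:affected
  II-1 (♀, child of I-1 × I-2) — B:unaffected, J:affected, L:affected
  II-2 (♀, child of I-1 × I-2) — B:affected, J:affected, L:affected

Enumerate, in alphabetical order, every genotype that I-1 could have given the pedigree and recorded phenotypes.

B/I-1 aff ·: Bb
B/I-2 aff ·: Bb
B/II-1 un I-1×I-2: bb
B/II-2 aff I-1×I-2: Bb|BB
⇒ B over [I-1,I-2,II-1,II-2]: 2 consistent
J/I-1 un ·: jj
J/I-2 ? ·: Jj|JJ
J/II-1 aff I-1×I-2: Jj
J/II-2 aff I-1×I-2: Jj
⇒ J over [I-1,I-2,II-1,II-2]: 2 consistent
L/I-1 aff ·: Ll|LL
L/I-2 aff ·: Ll|LL
L/II-1 aff I-1×I-2: Ll|LL
L/II-2 aff I-1×I-2: Ll|LL
⇒ L over [I-1,I-2,II-1,II-2]: 13 consistent

I-1 ∈ {Bb jj LL, Bb jj Ll}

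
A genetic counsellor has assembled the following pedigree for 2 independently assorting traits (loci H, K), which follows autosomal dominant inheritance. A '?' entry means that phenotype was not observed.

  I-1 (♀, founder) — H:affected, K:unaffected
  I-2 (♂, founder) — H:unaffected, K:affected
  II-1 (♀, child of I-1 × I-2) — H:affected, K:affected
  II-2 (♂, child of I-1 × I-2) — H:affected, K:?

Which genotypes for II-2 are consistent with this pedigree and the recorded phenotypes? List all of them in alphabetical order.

II-2 ∈ {Hh Kk, Hh kk}

H/I-1 aff ·: Hh|HH
H/I-2 un ·: hh
H/II-1 aff I-1×I-2: Hh
H/II-2 aff I-1×I-2: Hh
⇒ H over [I-1,I-2,II-1,II-2]: 2 consistent
K/I-1 un ·: kk
K/I-2 aff ·: Kk|KK
K/II-1 aff I-1×I-2: Kk
K/II-2 ? I-1×I-2: kk|Kk
⇒ K over [I-1,I-2,II-1,II-2]: 3 consistent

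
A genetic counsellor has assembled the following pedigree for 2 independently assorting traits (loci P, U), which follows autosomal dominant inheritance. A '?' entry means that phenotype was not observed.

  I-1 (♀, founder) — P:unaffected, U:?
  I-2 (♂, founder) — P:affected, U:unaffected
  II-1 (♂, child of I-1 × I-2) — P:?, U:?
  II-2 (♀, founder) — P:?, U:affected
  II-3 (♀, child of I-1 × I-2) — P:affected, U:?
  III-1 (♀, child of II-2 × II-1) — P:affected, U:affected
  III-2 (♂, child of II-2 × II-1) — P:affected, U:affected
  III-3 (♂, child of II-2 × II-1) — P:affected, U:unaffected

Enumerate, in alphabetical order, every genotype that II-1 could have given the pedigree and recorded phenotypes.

II-1 ∈ {Pp Uu, Pp uu, pp Uu, pp uu}

P/I-1 un ·: pp
P/I-2 aff ·: Pp|PP
P/II-1 ? I-1×I-2: pp|Pp
P/II-2 ? ·: pp|Pp|PP
P/II-3 aff I-1×I-2: Pp
P/III-1 aff II-2×II-1: Pp|PP
P/III-2 aff II-2×II-1: Pp|PP
P/III-3 aff II-2×II-1: Pp|PP
⇒ P over [I-1,I-2,II-1,II-2,II-3,III-1,III-2,III-3]: 36 consistent
U/I-1 ? ·: uu|Uu|UU
U/I-2 un ·: uu
U/II-1 ? I-1×I-2: uu|Uu
U/II-2 aff ·: Uu
U/II-3 ? I-1×I-2: uu|Uu
U/III-1 aff II-2×II-1: Uu|UU
U/III-2 aff II-2×II-1: Uu|UU
U/III-3 un II-2×II-1: uu
⇒ U over [I-1,I-2,II-1,II-2,II-3,III-1,III-2,III-3]: 15 consistent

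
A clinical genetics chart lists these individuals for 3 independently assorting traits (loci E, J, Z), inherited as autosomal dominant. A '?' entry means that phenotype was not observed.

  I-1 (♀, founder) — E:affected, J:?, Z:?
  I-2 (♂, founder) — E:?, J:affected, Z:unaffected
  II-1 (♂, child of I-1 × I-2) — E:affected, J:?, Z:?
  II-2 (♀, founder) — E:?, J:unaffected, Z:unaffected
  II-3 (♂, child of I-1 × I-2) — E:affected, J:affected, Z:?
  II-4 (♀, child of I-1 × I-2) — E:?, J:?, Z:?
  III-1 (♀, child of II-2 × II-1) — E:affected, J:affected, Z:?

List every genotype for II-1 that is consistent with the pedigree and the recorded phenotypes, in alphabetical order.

E/I-1 aff ·: Ee|EE
E/I-2 ? ·: ee|Ee|EE
E/II-1 aff I-1×I-2: Ee|EE
E/II-2 ? ·: ee|Ee|EE
E/II-3 aff I-1×I-2: Ee|EE
E/II-4 ? I-1×I-2: ee|Ee|EE
E/III-1 aff II-2×II-1: Ee|EE
⇒ E over [I-1,I-2,II-1,II-2,II-3,II-4,III-1]: 145 consistent
J/I-1 ? ·: jj|Jj|JJ
J/I-2 aff ·: Jj|JJ
J/II-1 ? I-1×I-2: Jj|JJ
J/II-2 un ·: jj
J/II-3 aff I-1×I-2: Jj|JJ
J/II-4 ? I-1×I-2: jj|Jj|JJ
J/III-1 aff II-2×II-1: Jj
⇒ J over [I-1,I-2,II-1,II-2,II-3,II-4,III-1]: 32 consistent
Z/I-1 ? ·: zz|Zz|ZZ
Z/I-2 un ·: zz
Z/II-1 ? I-1×I-2: zz|Zz
Z/II-2 un ·: zz
Z/II-3 ? I-1×I-2: zz|Zz
Z/II-4 ? I-1×I-2: zz|Zz
Z/III-1 ? II-2×II-1: zz|Zz
⇒ Z over [I-1,I-2,II-1,II-2,II-3,II-4,III-1]: 15 consistent

II-1 ∈ {EE JJ Zz, EE JJ zz, EE Jj Zz, EE Jj zz, Ee JJ Zz, Ee JJ zz, Ee Jj Zz, Ee Jj zz}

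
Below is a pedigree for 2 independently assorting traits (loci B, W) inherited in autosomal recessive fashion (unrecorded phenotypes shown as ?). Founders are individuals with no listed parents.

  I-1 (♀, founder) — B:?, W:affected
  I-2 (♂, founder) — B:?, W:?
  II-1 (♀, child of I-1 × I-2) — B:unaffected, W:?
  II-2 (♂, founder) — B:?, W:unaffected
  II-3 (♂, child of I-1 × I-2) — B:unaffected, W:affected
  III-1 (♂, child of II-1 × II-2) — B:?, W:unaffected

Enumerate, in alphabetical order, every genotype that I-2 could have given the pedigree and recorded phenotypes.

B/I-1 ? ·: BB|Bb|bb
B/I-2 ? ·: BB|Bb|bb
B/II-1 un I-1×I-2: BB|Bb
B/II-2 ? ·: BB|Bb|bb
B/II-3 un I-1×I-2: BB|Bb
B/III-1 ? II-1×II-2: BB|Bb|bb
⇒ B over [I-1,I-2,II-1,II-2,II-3,III-1]: 98 consistent
W/I-1 aff ·: ww
W/I-2 ? ·: Ww|ww
W/II-1 ? I-1×I-2: Ww|ww
W/II-2 un ·: WW|Ww
W/II-3 aff I-1×I-2: ww
W/III-1 un II-1×II-2: WW|Ww
⇒ W over [I-1,I-2,II-1,II-2,II-3,III-1]: 8 consistent

I-2 ∈ {BB Ww, BB ww, Bb Ww, Bb ww, bb Ww, bb ww}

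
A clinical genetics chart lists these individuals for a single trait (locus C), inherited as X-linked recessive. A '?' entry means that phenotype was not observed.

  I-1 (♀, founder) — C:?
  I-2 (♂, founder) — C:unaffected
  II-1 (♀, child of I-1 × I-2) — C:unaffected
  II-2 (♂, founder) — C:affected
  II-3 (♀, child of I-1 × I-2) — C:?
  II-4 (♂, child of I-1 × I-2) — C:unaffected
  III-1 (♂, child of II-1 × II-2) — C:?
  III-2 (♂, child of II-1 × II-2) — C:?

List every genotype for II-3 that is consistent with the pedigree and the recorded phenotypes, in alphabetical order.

C/I-1 ? ·: X^CX^C|X^CX^c
C/I-2 un ·: X^CY
C/II-1 un I-1×I-2: X^CX^C|X^CX^c
C/II-2 aff ·: X^cY
C/II-3 ? I-1×I-2: X^CX^C|X^CX^c
C/II-4 un I-1×I-2: X^CY
C/III-1 ? II-1×II-2: X^CY|X^cY
C/III-2 ? II-1×II-2: X^CY|X^cY
⇒ C over [I-1,I-2,II-1,II-2,II-3,II-4,III-1,III-2]: 11 consistent

II-3 ∈ {X^CX^C, X^CX^c}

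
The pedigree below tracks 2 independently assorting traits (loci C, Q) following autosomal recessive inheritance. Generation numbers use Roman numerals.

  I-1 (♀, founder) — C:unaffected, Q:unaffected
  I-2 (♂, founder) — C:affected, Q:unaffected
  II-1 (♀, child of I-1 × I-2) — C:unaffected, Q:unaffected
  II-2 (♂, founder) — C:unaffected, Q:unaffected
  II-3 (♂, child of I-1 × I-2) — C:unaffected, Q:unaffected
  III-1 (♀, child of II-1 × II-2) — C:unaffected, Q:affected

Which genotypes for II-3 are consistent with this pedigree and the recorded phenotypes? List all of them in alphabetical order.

II-3 ∈ {Cc QQ, Cc Qq}

C/I-1 un ·: CC|Cc
C/I-2 aff ·: cc
C/II-1 un I-1×I-2: Cc
C/II-2 un ·: CC|Cc
C/II-3 un I-1×I-2: Cc
C/III-1 un II-1×II-2: CC|Cc
⇒ C over [I-1,I-2,II-1,II-2,II-3,III-1]: 8 consistent
Q/I-1 un ·: QQ|Qq
Q/I-2 un ·: QQ|Qq
Q/II-1 un I-1×I-2: Qq
Q/II-2 un ·: Qq
Q/II-3 un I-1×I-2: QQ|Qq
Q/III-1 aff II-1×II-2: qq
⇒ Q over [I-1,I-2,II-1,II-2,II-3,III-1]: 6 consistent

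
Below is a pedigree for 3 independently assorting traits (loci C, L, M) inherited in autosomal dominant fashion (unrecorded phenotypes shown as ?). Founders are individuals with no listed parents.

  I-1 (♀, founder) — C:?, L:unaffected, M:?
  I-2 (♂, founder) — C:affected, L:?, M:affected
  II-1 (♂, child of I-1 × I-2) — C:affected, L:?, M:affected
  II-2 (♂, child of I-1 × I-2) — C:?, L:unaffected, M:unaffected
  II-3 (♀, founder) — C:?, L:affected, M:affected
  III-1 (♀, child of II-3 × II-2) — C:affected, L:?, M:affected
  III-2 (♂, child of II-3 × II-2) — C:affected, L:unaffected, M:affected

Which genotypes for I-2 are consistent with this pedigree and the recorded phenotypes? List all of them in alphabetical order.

I-2 ∈ {CC Ll Mm, CC ll Mm, Cc Ll Mm, Cc ll Mm}

C/I-1 ? ·: cc|Cc|CC
C/I-2 aff ·: Cc|CC
C/II-1 aff I-1×I-2: Cc|CC
C/II-2 ? I-1×I-2: cc|Cc|CC
C/II-3 ? ·: cc|Cc|CC
C/III-1 aff II-3×II-2: Cc|CC
C/III-2 aff II-3×II-2: Cc|CC
⇒ C over [I-1,I-2,II-1,II-2,II-3,III-1,III-2]: 120 consistent
L/I-1 un ·: ll
L/I-2 ? ·: ll|Ll
L/II-1 ? I-1×I-2: ll|Ll
L/II-2 un I-1×I-2: ll
L/II-3 aff ·: Ll
L/III-1 ? II-3×II-2: ll|Ll
L/III-2 un II-3×II-2: ll
⇒ L over [I-1,I-2,II-1,II-2,II-3,III-1,III-2]: 6 consistent
M/I-1 ? ·: mm|Mm
M/I-2 aff ·: Mm
M/II-1 aff I-1×I-2: Mm|MM
M/II-2 un I-1×I-2: mm
M/II-3 aff ·: Mm|MM
M/III-1 aff II-3×II-2: Mm
M/III-2 aff II-3×II-2: Mm
⇒ M over [I-1,I-2,II-1,II-2,II-3,III-1,III-2]: 6 consistent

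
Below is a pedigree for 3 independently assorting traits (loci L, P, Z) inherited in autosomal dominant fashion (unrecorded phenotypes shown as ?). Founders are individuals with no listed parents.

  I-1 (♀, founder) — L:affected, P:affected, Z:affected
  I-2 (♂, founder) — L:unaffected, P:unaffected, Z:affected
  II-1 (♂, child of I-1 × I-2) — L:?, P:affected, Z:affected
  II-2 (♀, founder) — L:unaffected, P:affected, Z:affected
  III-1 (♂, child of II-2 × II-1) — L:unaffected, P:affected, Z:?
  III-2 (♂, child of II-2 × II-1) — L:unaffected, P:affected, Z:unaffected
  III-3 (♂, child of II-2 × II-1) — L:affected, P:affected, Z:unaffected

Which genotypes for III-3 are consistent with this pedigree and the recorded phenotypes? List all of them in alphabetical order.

III-3 ∈ {Ll PP zz, Ll Pp zz}

L/I-1 aff ·: Ll|LL
L/I-2 un ·: ll
L/II-1 ? I-1×I-2: Ll
L/II-2 un ·: ll
L/III-1 un II-2×II-1: ll
L/III-2 un II-2×II-1: ll
L/III-3 aff II-2×II-1: Ll
⇒ L over [I-1,I-2,II-1,II-2,III-1,III-2,III-3]: 2 consistent
P/I-1 aff ·: Pp|PP
P/I-2 un ·: pp
P/II-1 aff I-1×I-2: Pp
P/II-2 aff ·: Pp|PP
P/III-1 aff II-2×II-1: Pp|PP
P/III-2 aff II-2×II-1: Pp|PP
P/III-3 aff II-2×II-1: Pp|PP
⇒ P over [I-1,I-2,II-1,II-2,III-1,III-2,III-3]: 32 consistent
Z/I-1 aff ·: Zz|ZZ
Z/I-2 aff ·: Zz|ZZ
Z/II-1 aff I-1×I-2: Zz
Z/II-2 aff ·: Zz
Z/III-1 ? II-2×II-1: zz|Zz|ZZ
Z/III-2 un II-2×II-1: zz
Z/III-3 un II-2×II-1: zz
⇒ Z over [I-1,I-2,II-1,II-2,III-1,III-2,III-3]: 9 consistent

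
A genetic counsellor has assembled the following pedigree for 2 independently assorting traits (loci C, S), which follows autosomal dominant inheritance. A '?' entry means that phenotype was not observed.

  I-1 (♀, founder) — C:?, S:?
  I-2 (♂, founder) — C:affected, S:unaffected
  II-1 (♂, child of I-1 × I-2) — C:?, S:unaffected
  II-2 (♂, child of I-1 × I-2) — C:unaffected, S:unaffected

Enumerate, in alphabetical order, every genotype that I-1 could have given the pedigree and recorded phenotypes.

C/I-1 ? ·: cc|Cc
C/I-2 aff ·: Cc
C/II-1 ? I-1×I-2: cc|Cc|CC
C/II-2 un I-1×I-2: cc
⇒ C over [I-1,I-2,II-1,II-2]: 5 consistent
S/I-1 ? ·: ss|Ss
S/I-2 un ·: ss
S/II-1 un I-1×I-2: ss
S/II-2 un I-1×I-2: ss
⇒ S over [I-1,I-2,II-1,II-2]: 2 consistent

I-1 ∈ {Cc Ss, Cc ss, cc Ss, cc ss}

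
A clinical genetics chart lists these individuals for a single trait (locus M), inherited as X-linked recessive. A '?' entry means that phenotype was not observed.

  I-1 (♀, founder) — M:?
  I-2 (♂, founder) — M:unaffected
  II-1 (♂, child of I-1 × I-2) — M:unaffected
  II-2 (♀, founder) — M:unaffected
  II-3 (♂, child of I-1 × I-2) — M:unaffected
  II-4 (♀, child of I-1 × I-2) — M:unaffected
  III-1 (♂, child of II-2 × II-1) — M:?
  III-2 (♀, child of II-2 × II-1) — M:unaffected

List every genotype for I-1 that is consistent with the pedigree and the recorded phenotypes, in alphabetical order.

I-1 ∈ {X^MX^M, X^MX^m}

M/I-1 ? ·: X^MX^M|X^MX^m
M/I-2 un ·: X^MY
M/II-1 un I-1×I-2: X^MY
M/II-2 un ·: X^MX^M|X^MX^m
M/II-3 un I-1×I-2: X^MY
M/II-4 un I-1×I-2: X^MX^M|X^MX^m
M/III-1 ? II-2×II-1: X^MY|X^mY
M/III-2 un II-2×II-1: X^MX^M|X^MX^m
⇒ M over [I-1,I-2,II-1,II-2,II-3,II-4,III-1,III-2]: 15 consistent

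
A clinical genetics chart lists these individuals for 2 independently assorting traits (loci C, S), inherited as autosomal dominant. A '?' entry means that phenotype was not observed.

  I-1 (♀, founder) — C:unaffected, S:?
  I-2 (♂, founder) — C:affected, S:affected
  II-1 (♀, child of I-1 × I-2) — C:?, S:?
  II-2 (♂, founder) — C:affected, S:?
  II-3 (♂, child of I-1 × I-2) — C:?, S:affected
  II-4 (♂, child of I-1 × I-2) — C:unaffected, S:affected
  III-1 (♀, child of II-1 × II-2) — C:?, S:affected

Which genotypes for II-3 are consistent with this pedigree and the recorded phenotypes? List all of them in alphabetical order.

C/I-1 un ·: cc
C/I-2 aff ·: Cc
C/II-1 ? I-1×I-2: cc|Cc
C/II-2 aff ·: Cc|CC
C/II-3 ? I-1×I-2: cc|Cc
C/II-4 un I-1×I-2: cc
C/III-1 ? II-1×II-2: cc|Cc|CC
⇒ C over [I-1,I-2,II-1,II-2,II-3,II-4,III-1]: 16 consistent
S/I-1 ? ·: ss|Ss|SS
S/I-2 aff ·: Ss|SS
S/II-1 ? I-1×I-2: ss|Ss|SS
S/II-2 ? ·: ss|Ss|SS
S/II-3 aff I-1×I-2: Ss|SS
S/II-4 aff I-1×I-2: Ss|SS
S/III-1 aff II-1×II-2: Ss|SS
⇒ S over [I-1,I-2,II-1,II-2,II-3,II-4,III-1]: 132 consistent

II-3 ∈ {Cc SS, Cc Ss, cc SS, cc Ss}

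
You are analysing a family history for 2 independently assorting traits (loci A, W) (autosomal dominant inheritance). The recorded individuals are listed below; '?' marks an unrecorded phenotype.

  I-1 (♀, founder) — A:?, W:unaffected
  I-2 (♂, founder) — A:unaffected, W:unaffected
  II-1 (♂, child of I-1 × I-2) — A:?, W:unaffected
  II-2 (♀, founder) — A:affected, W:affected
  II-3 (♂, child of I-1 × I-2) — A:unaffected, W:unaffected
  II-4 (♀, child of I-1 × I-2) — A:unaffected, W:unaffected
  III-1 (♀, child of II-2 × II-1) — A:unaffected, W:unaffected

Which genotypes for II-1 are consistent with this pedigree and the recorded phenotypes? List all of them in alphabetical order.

II-1 ∈ {Aa ww, aa ww}

A/I-1 ? ·: aa|Aa
A/I-2 un ·: aa
A/II-1 ? I-1×I-2: aa|Aa
A/II-2 aff ·: Aa
A/II-3 un I-1×I-2: aa
A/II-4 un I-1×I-2: aa
A/III-1 un II-2×II-1: aa
⇒ A over [I-1,I-2,II-1,II-2,II-3,II-4,III-1]: 3 consistent
W/I-1 un ·: ww
W/I-2 un ·: ww
W/II-1 un I-1×I-2: ww
W/II-2 aff ·: Ww
W/II-3 un I-1×I-2: ww
W/II-4 un I-1×I-2: ww
W/III-1 un II-2×II-1: ww
⇒ W over [I-1,I-2,II-1,II-2,II-3,II-4,III-1]: 1 consistent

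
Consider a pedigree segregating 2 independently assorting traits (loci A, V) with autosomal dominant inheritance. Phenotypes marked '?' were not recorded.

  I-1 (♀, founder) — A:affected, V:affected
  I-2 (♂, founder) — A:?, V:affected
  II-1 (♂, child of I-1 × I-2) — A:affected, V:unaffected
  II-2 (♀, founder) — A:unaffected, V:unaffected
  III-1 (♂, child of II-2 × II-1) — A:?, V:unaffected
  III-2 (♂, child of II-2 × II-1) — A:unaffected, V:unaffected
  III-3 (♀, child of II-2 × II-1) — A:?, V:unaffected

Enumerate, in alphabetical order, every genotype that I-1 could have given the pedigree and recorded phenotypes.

A/I-1 aff ·: Aa|AA
A/I-2 ? ·: aa|Aa|AA
A/II-1 aff I-1×I-2: Aa
A/II-2 un ·: aa
A/III-1 ? II-2×II-1: aa|Aa
A/III-2 un II-2×II-1: aa
A/III-3 ? II-2×II-1: aa|Aa
⇒ A over [I-1,I-2,II-1,II-2,III-1,III-2,III-3]: 20 consistent
V/I-1 aff ·: Vv
V/I-2 aff ·: Vv
V/II-1 un I-1×I-2: vv
V/II-2 un ·: vv
V/III-1 un II-2×II-1: vv
V/III-2 un II-2×II-1: vv
V/III-3 un II-2×II-1: vv
⇒ V over [I-1,I-2,II-1,II-2,III-1,III-2,III-3]: 1 consistent

I-1 ∈ {AA Vv, Aa Vv}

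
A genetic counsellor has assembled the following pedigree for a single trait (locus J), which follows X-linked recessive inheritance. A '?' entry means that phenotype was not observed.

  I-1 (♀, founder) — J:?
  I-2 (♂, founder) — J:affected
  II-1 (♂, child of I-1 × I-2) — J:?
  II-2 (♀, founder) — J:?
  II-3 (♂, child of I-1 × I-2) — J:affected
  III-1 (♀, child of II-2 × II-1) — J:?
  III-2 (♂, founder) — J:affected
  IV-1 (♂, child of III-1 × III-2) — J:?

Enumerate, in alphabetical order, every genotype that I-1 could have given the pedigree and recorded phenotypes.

J/I-1 ? ·: X^JX^j|X^jX^j
J/I-2 aff ·: X^jY
J/II-1 ? I-1×I-2: X^JY|X^jY
J/II-2 ? ·: X^JX^J|X^JX^j|X^jX^j
J/II-3 aff I-1×I-2: X^jY
J/III-1 ? II-2×II-1: X^JX^J|X^JX^j|X^jX^j
J/III-2 aff ·: X^jY
J/IV-1 ? III-1×III-2: X^JY|X^jY
⇒ J over [I-1,I-2,II-1,II-2,II-3,III-1,III-2,IV-1]: 18 consistent

I-1 ∈ {X^JX^j, X^jX^j}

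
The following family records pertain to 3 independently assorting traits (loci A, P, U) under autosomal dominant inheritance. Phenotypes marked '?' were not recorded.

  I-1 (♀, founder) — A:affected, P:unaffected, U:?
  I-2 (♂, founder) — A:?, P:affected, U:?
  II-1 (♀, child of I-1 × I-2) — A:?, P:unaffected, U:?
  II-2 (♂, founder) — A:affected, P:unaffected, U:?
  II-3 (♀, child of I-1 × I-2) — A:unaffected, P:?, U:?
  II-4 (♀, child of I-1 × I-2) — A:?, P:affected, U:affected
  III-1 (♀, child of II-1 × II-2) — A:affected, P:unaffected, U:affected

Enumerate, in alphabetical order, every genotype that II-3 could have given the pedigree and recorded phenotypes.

A/I-1 aff ·: Aa
A/I-2 ? ·: aa|Aa
A/II-1 ? I-1×I-2: aa|Aa|AA
A/II-2 aff ·: Aa|AA
A/II-3 un I-1×I-2: aa
A/II-4 ? I-1×I-2: aa|Aa|AA
A/III-1 aff II-1×II-2: Aa|AA
⇒ A over [I-1,I-2,II-1,II-2,II-3,II-4,III-1]: 39 consistent
P/I-1 un ·: pp
P/I-2 aff ·: Pp
P/II-1 un I-1×I-2: pp
P/II-2 un ·: pp
P/II-3 ? I-1×I-2: pp|Pp
P/II-4 aff I-1×I-2: Pp
P/III-1 un II-1×II-2: pp
⇒ P over [I-1,I-2,II-1,II-2,II-3,II-4,III-1]: 2 consistent
U/I-1 ? ·: uu|Uu|UU
U/I-2 ? ·: uu|Uu|UU
U/II-1 ? I-1×I-2: uu|Uu|UU
U/II-2 ? ·: uu|Uu|UU
U/II-3 ? I-1×I-2: uu|Uu|UU
U/II-4 aff I-1×I-2: Uu|UU
U/III-1 aff II-1×II-2: Uu|UU
⇒ U over [I-1,I-2,II-1,II-2,II-3,II-4,III-1]: 180 consistent

II-3 ∈ {aa Pp UU, aa Pp Uu, aa Pp uu, aa pp UU, aa pp Uu, aa pp uu}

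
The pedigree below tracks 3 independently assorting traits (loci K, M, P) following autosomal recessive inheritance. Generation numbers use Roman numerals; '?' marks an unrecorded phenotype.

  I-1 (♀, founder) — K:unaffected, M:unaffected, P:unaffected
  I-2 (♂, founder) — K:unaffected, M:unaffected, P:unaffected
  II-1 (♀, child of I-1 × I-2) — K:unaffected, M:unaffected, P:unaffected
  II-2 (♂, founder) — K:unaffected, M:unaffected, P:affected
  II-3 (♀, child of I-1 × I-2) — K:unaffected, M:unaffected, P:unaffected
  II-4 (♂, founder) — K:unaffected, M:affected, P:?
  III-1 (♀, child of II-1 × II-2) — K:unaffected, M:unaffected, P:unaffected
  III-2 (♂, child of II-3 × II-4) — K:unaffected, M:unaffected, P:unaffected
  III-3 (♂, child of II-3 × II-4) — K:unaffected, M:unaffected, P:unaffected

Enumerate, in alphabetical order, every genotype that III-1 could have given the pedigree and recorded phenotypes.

III-1 ∈ {KK MM Pp, KK Mm Pp, Kk MM Pp, Kk Mm Pp}

K/I-1 un ·: KK|Kk
K/I-2 un ·: KK|Kk
K/II-1 un I-1×I-2: KK|Kk
K/II-2 un ·: KK|Kk
K/II-3 un I-1×I-2: KK|Kk
K/II-4 un ·: KK|Kk
K/III-1 un II-1×II-2: KK|Kk
K/III-2 un II-3×II-4: KK|Kk
K/III-3 un II-3×II-4: KK|Kk
⇒ K over [I-1,I-2,II-1,II-2,II-3,II-4,III-1,III-2,III-3]: 288 consistent
M/I-1 un ·: MM|Mm
M/I-2 un ·: MM|Mm
M/II-1 un I-1×I-2: MM|Mm
M/II-2 un ·: MM|Mm
M/II-3 un I-1×I-2: MM|Mm
M/II-4 aff ·: mm
M/III-1 un II-1×II-2: MM|Mm
M/III-2 un II-3×II-4: Mm
M/III-3 un II-3×II-4: Mm
⇒ M over [I-1,I-2,II-1,II-2,II-3,II-4,III-1,III-2,III-3]: 45 consistent
P/I-1 un ·: PP|Pp
P/I-2 un ·: PP|Pp
P/II-1 un I-1×I-2: PP|Pp
P/II-2 aff ·: pp
P/II-3 un I-1×I-2: PP|Pp
P/II-4 ? ·: PP|Pp|pp
P/III-1 un II-1×II-2: Pp
P/III-2 un II-3×II-4: PP|Pp
P/III-3 un II-3×II-4: PP|Pp
⇒ P over [I-1,I-2,II-1,II-2,II-3,II-4,III-1,III-2,III-3]: 96 consistent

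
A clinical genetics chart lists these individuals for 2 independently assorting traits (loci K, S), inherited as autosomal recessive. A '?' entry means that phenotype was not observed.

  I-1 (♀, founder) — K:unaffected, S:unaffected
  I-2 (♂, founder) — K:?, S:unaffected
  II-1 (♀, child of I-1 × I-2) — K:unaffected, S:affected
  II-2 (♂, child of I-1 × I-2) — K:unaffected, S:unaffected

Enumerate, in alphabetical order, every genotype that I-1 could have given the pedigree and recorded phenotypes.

K/I-1 un ·: KK|Kk
K/I-2 ? ·: KK|Kk|kk
K/II-1 un I-1×I-2: KK|Kk
K/II-2 un I-1×I-2: KK|Kk
⇒ K over [I-1,I-2,II-1,II-2]: 15 consistent
S/I-1 un ·: Ss
S/I-2 un ·: Ss
S/II-1 aff I-1×I-2: ss
S/II-2 un I-1×I-2: SS|Ss
⇒ S over [I-1,I-2,II-1,II-2]: 2 consistent

I-1 ∈ {KK Ss, Kk Ss}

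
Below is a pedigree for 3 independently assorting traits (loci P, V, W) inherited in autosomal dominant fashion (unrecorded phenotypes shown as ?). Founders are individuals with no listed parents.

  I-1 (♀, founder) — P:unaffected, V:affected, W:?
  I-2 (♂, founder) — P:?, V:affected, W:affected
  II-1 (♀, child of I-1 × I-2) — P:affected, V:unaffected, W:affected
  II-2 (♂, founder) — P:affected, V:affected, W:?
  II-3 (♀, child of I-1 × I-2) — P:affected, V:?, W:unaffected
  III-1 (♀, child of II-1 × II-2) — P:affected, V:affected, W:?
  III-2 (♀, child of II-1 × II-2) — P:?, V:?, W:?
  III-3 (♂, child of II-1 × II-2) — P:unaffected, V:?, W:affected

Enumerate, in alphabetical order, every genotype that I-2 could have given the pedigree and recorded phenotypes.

P/I-1 un ·: pp
P/I-2 ? ·: Pp|PP
P/II-1 aff I-1×I-2: Pp
P/II-2 aff ·: Pp
P/II-3 aff I-1×I-2: Pp
P/III-1 aff II-1×II-2: Pp|PP
P/III-2 ? II-1×II-2: pp|Pp|PP
P/III-3 un II-1×II-2: pp
⇒ P over [I-1,I-2,II-1,II-2,II-3,III-1,III-2,III-3]: 12 consistent
V/I-1 aff ·: Vv
V/I-2 aff ·: Vv
V/II-1 un I-1×I-2: vv
V/II-2 aff ·: Vv|VV
V/II-3 ? I-1×I-2: vv|Vv|VV
V/III-1 aff II-1×II-2: Vv
V/III-2 ? II-1×II-2: vv|Vv
V/III-3 ? II-1×II-2: vv|Vv
⇒ V over [I-1,I-2,II-1,II-2,II-3,III-1,III-2,III-3]: 15 consistent
W/I-1 ? ·: ww|Ww
W/I-2 aff ·: Ww
W/II-1 aff I-1×I-2: Ww|WW
W/II-2 ? ·: ww|Ww|WW
W/II-3 un I-1×I-2: ww
W/III-1 ? II-1×II-2: ww|Ww|WW
W/III-2 ? II-1×II-2: ww|Ww|WW
W/III-3 aff II-1×II-2: Ww|WW
⇒ W over [I-1,I-2,II-1,II-2,II-3,III-1,III-2,III-3]: 70 consistent

I-2 ∈ {PP Vv Ww, Pp Vv Ww}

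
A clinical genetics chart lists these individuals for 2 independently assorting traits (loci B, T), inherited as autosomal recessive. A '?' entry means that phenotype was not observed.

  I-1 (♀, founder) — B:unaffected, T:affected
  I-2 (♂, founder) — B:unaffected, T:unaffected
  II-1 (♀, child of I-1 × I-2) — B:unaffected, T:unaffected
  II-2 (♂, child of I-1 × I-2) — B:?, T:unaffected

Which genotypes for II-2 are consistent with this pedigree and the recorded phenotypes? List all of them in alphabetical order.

B/I-1 un ·: BB|Bb
B/I-2 un ·: BB|Bb
B/II-1 un I-1×I-2: BB|Bb
B/II-2 ? I-1×I-2: BB|Bb|bb
⇒ B over [I-1,I-2,II-1,II-2]: 15 consistent
T/I-1 aff ·: tt
T/I-2 un ·: TT|Tt
T/II-1 un I-1×I-2: Tt
T/II-2 un I-1×I-2: Tt
⇒ T over [I-1,I-2,II-1,II-2]: 2 consistent

II-2 ∈ {BB Tt, Bb Tt, bb Tt}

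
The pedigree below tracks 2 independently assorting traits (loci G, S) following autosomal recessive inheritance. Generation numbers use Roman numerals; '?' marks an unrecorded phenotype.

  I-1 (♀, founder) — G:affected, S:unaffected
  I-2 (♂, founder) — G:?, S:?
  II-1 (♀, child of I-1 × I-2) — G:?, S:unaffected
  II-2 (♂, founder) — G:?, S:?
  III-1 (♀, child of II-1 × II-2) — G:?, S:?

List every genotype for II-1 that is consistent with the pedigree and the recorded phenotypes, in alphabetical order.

II-1 ∈ {Gg SS, Gg Ss, gg SS, gg Ss}

G/I-1 aff ·: gg
G/I-2 ? ·: GG|Gg|gg
G/II-1 ? I-1×I-2: Gg|gg
G/II-2 ? ·: GG|Gg|gg
G/III-1 ? II-1×II-2: GG|Gg|gg
⇒ G over [I-1,I-2,II-1,II-2,III-1]: 22 consistent
S/I-1 un ·: SS|Ss
S/I-2 ? ·: SS|Ss|ss
S/II-1 un I-1×I-2: SS|Ss
S/II-2 ? ·: SS|Ss|ss
S/III-1 ? II-1×II-2: SS|Ss|ss
⇒ S over [I-1,I-2,II-1,II-2,III-1]: 51 consistent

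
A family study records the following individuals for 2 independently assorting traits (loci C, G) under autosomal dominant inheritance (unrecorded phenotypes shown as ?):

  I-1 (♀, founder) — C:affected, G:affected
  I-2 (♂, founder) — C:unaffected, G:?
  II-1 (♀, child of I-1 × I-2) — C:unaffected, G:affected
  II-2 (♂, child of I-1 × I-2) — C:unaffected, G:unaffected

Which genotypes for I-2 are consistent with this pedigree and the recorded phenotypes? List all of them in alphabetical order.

C/I-1 aff ·: Cc
C/I-2 un ·: cc
C/II-1 un I-1×I-2: cc
C/II-2 un I-1×I-2: cc
⇒ C over [I-1,I-2,II-1,II-2]: 1 consistent
G/I-1 aff ·: Gg
G/I-2 ? ·: gg|Gg
G/II-1 aff I-1×I-2: Gg|GG
G/II-2 un I-1×I-2: gg
⇒ G over [I-1,I-2,II-1,II-2]: 3 consistent

I-2 ∈ {cc Gg, cc gg}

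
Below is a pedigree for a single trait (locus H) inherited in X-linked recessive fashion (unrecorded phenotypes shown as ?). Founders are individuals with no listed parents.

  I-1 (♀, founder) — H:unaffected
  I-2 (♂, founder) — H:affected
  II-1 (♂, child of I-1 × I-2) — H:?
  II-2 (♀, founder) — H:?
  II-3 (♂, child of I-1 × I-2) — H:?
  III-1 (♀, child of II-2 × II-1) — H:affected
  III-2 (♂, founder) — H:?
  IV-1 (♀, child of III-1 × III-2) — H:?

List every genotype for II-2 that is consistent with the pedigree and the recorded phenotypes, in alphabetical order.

II-2 ∈ {X^HX^h, X^hX^h}

H/I-1 un ·: X^HX^h
H/I-2 aff ·: X^hY
H/II-1 ? I-1×I-2: X^hY
H/II-2 ? ·: X^HX^h|X^hX^h
H/II-3 ? I-1×I-2: X^HY|X^hY
H/III-1 aff II-2×II-1: X^hX^h
H/III-2 ? ·: X^HY|X^hY
H/IV-1 ? III-1×III-2: X^HX^h|X^hX^h
⇒ H over [I-1,I-2,II-1,II-2,II-3,III-1,III-2,IV-1]: 8 consistent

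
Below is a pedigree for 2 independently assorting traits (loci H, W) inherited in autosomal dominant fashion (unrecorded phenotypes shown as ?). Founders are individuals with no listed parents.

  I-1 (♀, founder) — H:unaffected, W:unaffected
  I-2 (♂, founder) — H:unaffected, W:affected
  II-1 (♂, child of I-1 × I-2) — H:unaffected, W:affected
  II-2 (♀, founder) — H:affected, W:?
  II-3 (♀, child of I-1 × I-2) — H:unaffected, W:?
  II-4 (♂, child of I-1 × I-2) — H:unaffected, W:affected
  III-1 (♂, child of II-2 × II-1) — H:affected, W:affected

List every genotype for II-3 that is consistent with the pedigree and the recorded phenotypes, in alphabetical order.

H/I-1 un ·: hh
H/I-2 un ·: hh
H/II-1 un I-1×I-2: hh
H/II-2 aff ·: Hh|HH
H/II-3 un I-1×I-2: hh
H/II-4 un I-1×I-2: hh
H/III-1 aff II-2×II-1: Hh
⇒ H over [I-1,I-2,II-1,II-2,II-3,II-4,III-1]: 2 consistent
W/I-1 un ·: ww
W/I-2 aff ·: Ww|WW
W/II-1 aff I-1×I-2: Ww
W/II-2 ? ·: ww|Ww|WW
W/II-3 ? I-1×I-2: ww|Ww
W/II-4 aff I-1×I-2: Ww
W/III-1 aff II-2×II-1: Ww|WW
⇒ W over [I-1,I-2,II-1,II-2,II-3,II-4,III-1]: 15 consistent

II-3 ∈ {hh Ww, hh ww}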